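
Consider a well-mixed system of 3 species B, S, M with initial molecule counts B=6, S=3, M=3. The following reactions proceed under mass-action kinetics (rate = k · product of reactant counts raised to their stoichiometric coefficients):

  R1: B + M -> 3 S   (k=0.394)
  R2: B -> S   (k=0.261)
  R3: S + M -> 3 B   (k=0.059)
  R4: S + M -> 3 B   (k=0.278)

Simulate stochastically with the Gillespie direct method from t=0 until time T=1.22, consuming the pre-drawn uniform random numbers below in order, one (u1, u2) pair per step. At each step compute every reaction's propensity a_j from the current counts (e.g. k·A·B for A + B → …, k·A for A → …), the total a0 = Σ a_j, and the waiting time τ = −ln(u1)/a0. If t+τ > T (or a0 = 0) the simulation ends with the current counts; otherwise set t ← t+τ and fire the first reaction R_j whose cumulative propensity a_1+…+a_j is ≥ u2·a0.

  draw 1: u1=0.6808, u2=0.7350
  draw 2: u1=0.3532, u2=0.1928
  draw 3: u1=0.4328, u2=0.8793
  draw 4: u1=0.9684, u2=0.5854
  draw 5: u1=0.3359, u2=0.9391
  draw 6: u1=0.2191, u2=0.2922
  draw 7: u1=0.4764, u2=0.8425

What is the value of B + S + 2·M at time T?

Check how each reaction changes W = B + S + 2·M (weight of products minus weight of reactants):
R1: B + M -> 3 S: (1·3) − (1·1 + 2·1) = 3 − 3 = 0
R2: B -> S: (1·1) − (1·1) = 1 − 1 = 0
R3: S + M -> 3 B: (1·3) − (1·1 + 2·1) = 3 − 3 = 0
R4: S + M -> 3 B: (1·3) − (1·1 + 2·1) = 3 − 3 = 0
Every reaction leaves W unchanged, so W is conserved and no simulation is needed: W(T) = W(0) = 6 + 3 + 2·3 = 15

Value at T = 15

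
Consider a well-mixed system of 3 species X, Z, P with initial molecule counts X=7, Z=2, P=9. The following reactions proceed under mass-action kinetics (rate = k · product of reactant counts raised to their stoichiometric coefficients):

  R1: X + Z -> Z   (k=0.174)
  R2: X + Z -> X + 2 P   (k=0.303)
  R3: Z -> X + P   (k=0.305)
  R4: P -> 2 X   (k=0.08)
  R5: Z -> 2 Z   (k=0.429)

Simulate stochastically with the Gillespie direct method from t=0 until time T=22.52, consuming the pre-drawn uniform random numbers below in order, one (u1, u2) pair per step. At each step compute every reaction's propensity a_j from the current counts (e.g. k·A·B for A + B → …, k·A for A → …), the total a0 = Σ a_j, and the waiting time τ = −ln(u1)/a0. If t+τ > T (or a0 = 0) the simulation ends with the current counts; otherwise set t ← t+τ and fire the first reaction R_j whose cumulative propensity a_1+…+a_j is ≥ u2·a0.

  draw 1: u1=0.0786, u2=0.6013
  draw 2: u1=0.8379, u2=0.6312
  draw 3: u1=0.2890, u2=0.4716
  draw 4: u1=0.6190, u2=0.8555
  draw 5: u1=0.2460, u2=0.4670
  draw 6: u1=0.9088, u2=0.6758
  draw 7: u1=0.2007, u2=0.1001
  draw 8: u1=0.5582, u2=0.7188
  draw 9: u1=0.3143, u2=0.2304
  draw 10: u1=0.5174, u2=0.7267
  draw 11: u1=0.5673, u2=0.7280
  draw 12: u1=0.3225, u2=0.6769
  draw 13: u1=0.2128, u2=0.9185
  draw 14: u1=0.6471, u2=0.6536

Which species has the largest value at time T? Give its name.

t=0.000: X=7 Z=2 P=9
Draw 1: a1=2.436, a2=4.242, a3=0.610, a4=0.720, a5=0.858, a0=8.866; τ=−ln(0.0786)/8.866=0.287 → t=0.287; u2·a0=0.6013·8.866=5.331; a1=2.436 < 5.331 ≤ a1+a2=6.678 → R2 fires; X=7 Z=1 P=11
Draw 2: a1=1.218, a2=2.121, a3=0.305, a4=0.880, a5=0.429, a0=4.953; τ=−ln(0.8379)/4.953=0.036 → t=0.323; u2·a0=0.6312·4.953=3.126; a1=1.218 < 3.126 ≤ a1+a2=3.339 → R2 fires; X=7 Z=0 P=13
Draw 3: a1=0.000, a2=0.000, a3=0.000, a4=1.040, a5=0.000, a0=1.040; τ=−ln(0.2890)/1.040=1.194 → t=1.516; u2·a0=0.4716·1.040=0.490; a1+…+a3=0.000 < 0.490 ≤ a1+…+a4=1.040 → R4 fires; X=9 Z=0 P=12
Draw 4: a1=0.000, a2=0.000, a3=0.000, a4=0.960, a5=0.000, a0=0.960; τ=−ln(0.6190)/0.960=0.500 → t=2.016; u2·a0=0.8555·0.960=0.821; a1+…+a3=0.000 < 0.821 ≤ a1+…+a4=0.960 → R4 fires; X=11 Z=0 P=11
Draw 5: a1=0.000, a2=0.000, a3=0.000, a4=0.880, a5=0.000, a0=0.880; τ=−ln(0.2460)/0.880=1.594 → t=3.609; u2·a0=0.4670·0.880=0.411; a1+…+a3=0.000 < 0.411 ≤ a1+…+a4=0.880 → R4 fires; X=13 Z=0 P=10
Draw 6: a1=0.000, a2=0.000, a3=0.000, a4=0.800, a5=0.000, a0=0.800; τ=−ln(0.9088)/0.800=0.120 → t=3.729; u2·a0=0.6758·0.800=0.541; a1+…+a3=0.000 < 0.541 ≤ a1+…+a4=0.800 → R4 fires; X=15 Z=0 P=9
Draw 7: a1=0.000, a2=0.000, a3=0.000, a4=0.720, a5=0.000, a0=0.720; τ=−ln(0.2007)/0.720=2.230 → t=5.959; u2·a0=0.1001·0.720=0.072; a1+…+a3=0.000 < 0.072 ≤ a1+…+a4=0.720 → R4 fires; X=17 Z=0 P=8
Draw 8: a1=0.000, a2=0.000, a3=0.000, a4=0.640, a5=0.000, a0=0.640; τ=−ln(0.5582)/0.640=0.911 → t=6.870; u2·a0=0.7188·0.640=0.460; a1+…+a3=0.000 < 0.460 ≤ a1+…+a4=0.640 → R4 fires; X=19 Z=0 P=7
Draw 9: a1=0.000, a2=0.000, a3=0.000, a4=0.560, a5=0.000, a0=0.560; τ=−ln(0.3143)/0.560=2.067 → t=8.937; u2·a0=0.2304·0.560=0.129; a1+…+a3=0.000 < 0.129 ≤ a1+…+a4=0.560 → R4 fires; X=21 Z=0 P=6
Draw 10: a1=0.000, a2=0.000, a3=0.000, a4=0.480, a5=0.000, a0=0.480; τ=−ln(0.5174)/0.480=1.373 → t=10.310; u2·a0=0.7267·0.480=0.349; a1+…+a3=0.000 < 0.349 ≤ a1+…+a4=0.480 → R4 fires; X=23 Z=0 P=5
Draw 11: a1=0.000, a2=0.000, a3=0.000, a4=0.400, a5=0.000, a0=0.400; τ=−ln(0.5673)/0.400=1.417 → t=11.727; u2·a0=0.7280·0.400=0.291; a1+…+a3=0.000 < 0.291 ≤ a1+…+a4=0.400 → R4 fires; X=25 Z=0 P=4
Draw 12: a1=0.000, a2=0.000, a3=0.000, a4=0.320, a5=0.000, a0=0.320; τ=−ln(0.3225)/0.320=3.536 → t=15.264; u2·a0=0.6769·0.320=0.217; a1+…+a3=0.000 < 0.217 ≤ a1+…+a4=0.320 → R4 fires; X=27 Z=0 P=3
Draw 13: a1=0.000, a2=0.000, a3=0.000, a4=0.240, a5=0.000, a0=0.240; τ=−ln(0.2128)/0.240=6.448 → t=21.711; u2·a0=0.9185·0.240=0.220; a1+…+a3=0.000 < 0.220 ≤ a1+…+a4=0.240 → R4 fires; X=29 Z=0 P=2
Draw 14: a1=0.000, a2=0.000, a3=0.000, a4=0.160, a5=0.000, a0=0.160; τ=−ln(0.6471)/0.160=2.720 → t=24.431 > T=22.52: stop.
At T=22.52: X=29 Z=0 P=2; the largest is X.

Dominant species at T: X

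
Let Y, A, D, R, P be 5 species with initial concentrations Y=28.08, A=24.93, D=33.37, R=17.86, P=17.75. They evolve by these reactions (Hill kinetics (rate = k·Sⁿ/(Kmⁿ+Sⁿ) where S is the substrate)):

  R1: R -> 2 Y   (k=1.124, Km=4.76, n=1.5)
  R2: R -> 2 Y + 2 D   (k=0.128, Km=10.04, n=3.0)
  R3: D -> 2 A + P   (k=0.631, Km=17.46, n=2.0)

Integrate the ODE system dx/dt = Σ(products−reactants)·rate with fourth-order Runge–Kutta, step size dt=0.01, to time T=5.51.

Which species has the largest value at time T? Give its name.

Dominant species at T: Y

RK4 with dt=0.01: 551 steps to T=5.51. Trajectory (selected grid times):
t=0.00: Y=28.08 A=24.93 D=33.37 R=17.86 P=17.75
t=0.61: Y=29.41 A=25.53 D=33.20 R=17.19 P=18.05
t=1.22: Y=30.73 A=26.14 D=33.03 R=16.53 P=18.35
t=1.84: Y=32.06 A=26.75 D=32.85 R=15.87 P=18.66
t=2.45: Y=33.36 A=27.35 D=32.67 R=15.22 P=18.96
t=3.06: Y=34.64 A=27.94 D=32.49 R=14.58 P=19.26
t=3.67: Y=35.91 A=28.54 D=32.31 R=13.95 P=19.56
t=4.29: Y=37.17 A=29.15 D=32.12 R=13.31 P=19.86
t=4.90: Y=38.40 A=29.74 D=31.93 R=12.70 P=20.15
t=5.51: Y=39.61 A=30.33 D=31.74 R=12.09 P=20.45
At T=5.51: Y=39.61 A=30.33 D=31.74 R=12.09 P=20.45; the largest is Y.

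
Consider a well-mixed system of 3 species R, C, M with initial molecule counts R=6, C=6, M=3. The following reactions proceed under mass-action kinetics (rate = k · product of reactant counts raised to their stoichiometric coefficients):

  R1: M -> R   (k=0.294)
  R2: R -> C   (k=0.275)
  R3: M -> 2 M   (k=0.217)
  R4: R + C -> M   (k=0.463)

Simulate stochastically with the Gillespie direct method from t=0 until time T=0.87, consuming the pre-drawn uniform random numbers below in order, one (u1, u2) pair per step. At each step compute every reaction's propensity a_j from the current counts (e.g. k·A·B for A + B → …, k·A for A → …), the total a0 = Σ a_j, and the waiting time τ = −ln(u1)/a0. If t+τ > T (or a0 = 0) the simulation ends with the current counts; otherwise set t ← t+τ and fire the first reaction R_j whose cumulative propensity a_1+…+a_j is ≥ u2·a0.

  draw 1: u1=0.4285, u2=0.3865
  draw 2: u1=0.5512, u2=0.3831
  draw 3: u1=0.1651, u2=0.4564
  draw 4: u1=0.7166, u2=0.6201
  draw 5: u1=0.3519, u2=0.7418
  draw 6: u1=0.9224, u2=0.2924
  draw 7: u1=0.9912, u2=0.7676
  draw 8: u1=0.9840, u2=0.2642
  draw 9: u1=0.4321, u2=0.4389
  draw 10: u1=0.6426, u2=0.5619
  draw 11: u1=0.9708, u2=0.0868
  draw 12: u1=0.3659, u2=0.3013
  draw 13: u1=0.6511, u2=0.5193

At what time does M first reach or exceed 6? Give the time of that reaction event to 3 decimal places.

t=0.000: R=6 C=6 M=3
Draw 1: a1=0.882, a2=1.650, a3=0.651, a4=16.668, a0=19.851; τ=−ln(0.4285)/19.851=0.043 → t=0.043; u2·a0=0.3865·19.851=7.672; a1+…+a3=3.183 < 7.672 ≤ a1+…+a4=19.851 → R4 fires; R=5 C=5 M=4
Draw 2: a1=1.176, a2=1.375, a3=0.868, a4=11.575, a0=14.994; τ=−ln(0.5512)/14.994=0.040 → t=0.082; u2·a0=0.3831·14.994=5.744; a1+…+a3=3.419 < 5.744 ≤ a1+…+a4=14.994 → R4 fires; R=4 C=4 M=5
Draw 3: a1=1.470, a2=1.100, a3=1.085, a4=7.408, a0=11.063; τ=−ln(0.1651)/11.063=0.163 → t=0.245; u2·a0=0.4564·11.063=5.049; a1+…+a3=3.655 < 5.049 ≤ a1+…+a4=11.063 → R4 fires; R=3 C=3 M=6
Draw 4: a1=1.764, a2=0.825, a3=1.302, a4=4.167, a0=8.058; τ=−ln(0.7166)/8.058=0.041 → t=0.287; u2·a0=0.6201·8.058=4.997; a1+…+a3=3.891 < 4.997 ≤ a1+…+a4=8.058 → R4 fires; R=2 C=2 M=7
Draw 5: a1=2.058, a2=0.550, a3=1.519, a4=1.852, a0=5.979; τ=−ln(0.3519)/5.979=0.175 → t=0.461; u2·a0=0.7418·5.979=4.435; a1+…+a3=4.127 < 4.435 ≤ a1+…+a4=5.979 → R4 fires; R=1 C=1 M=8
Draw 6: a1=2.352, a2=0.275, a3=1.736, a4=0.463, a0=4.826; τ=−ln(0.9224)/4.826=0.017 → t=0.478; u2·a0=0.2924·4.826=1.411 ≤ a1=2.352 → R1 fires; R=2 C=1 M=7
Draw 7: a1=2.058, a2=0.550, a3=1.519, a4=0.926, a0=5.053; τ=−ln(0.9912)/5.053=0.002 → t=0.480; u2·a0=0.7676·5.053=3.879; a1+a2=2.608 < 3.879 ≤ a1+…+a3=4.127 → R3 fires; R=2 C=1 M=8
Draw 8: a1=2.352, a2=0.550, a3=1.736, a4=0.926, a0=5.564; τ=−ln(0.9840)/5.564=0.003 → t=0.483; u2·a0=0.2642·5.564=1.470 ≤ a1=2.352 → R1 fires; R=3 C=1 M=7
Draw 9: a1=2.058, a2=0.825, a3=1.519, a4=1.389, a0=5.791; τ=−ln(0.4321)/5.791=0.145 → t=0.628; u2·a0=0.4389·5.791=2.542; a1=2.058 < 2.542 ≤ a1+a2=2.883 → R2 fires; R=2 C=2 M=7
Draw 10: a1=2.058, a2=0.550, a3=1.519, a4=1.852, a0=5.979; τ=−ln(0.6426)/5.979=0.074 → t=0.702; u2·a0=0.5619·5.979=3.360; a1+a2=2.608 < 3.360 ≤ a1+…+a3=4.127 → R3 fires; R=2 C=2 M=8
Draw 11: a1=2.352, a2=0.550, a3=1.736, a4=1.852, a0=6.490; τ=−ln(0.9708)/6.490=0.005 → t=0.706; u2·a0=0.0868·6.490=0.563 ≤ a1=2.352 → R1 fires; R=3 C=2 M=7
Draw 12: a1=2.058, a2=0.825, a3=1.519, a4=2.778, a0=7.180; τ=−ln(0.3659)/7.180=0.140 → t=0.846; u2·a0=0.3013·7.180=2.163; a1=2.058 < 2.163 ≤ a1+a2=2.883 → R2 fires; R=2 C=3 M=7
Draw 13: a1=2.058, a2=0.550, a3=1.519, a4=2.778, a0=6.905; τ=−ln(0.6511)/6.905=0.062 → t=0.908 > T=0.87: stop.
M first becomes ≥ 6 when it reaches 6 at the event at t=0.245.

Threshold first reached at t = 0.245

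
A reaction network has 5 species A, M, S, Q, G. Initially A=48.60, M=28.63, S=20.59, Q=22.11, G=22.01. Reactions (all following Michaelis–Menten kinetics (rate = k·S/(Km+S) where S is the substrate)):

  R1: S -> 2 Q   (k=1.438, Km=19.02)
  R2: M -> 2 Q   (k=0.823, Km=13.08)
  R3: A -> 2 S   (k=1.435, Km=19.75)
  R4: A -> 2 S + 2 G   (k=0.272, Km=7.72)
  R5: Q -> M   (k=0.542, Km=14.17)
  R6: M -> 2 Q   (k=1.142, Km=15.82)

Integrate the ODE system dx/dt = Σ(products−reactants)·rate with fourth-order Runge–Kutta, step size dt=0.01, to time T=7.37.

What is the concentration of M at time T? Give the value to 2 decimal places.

RK4 with dt=0.01: 737 steps to T=7.37. Trajectory (selected grid times):
t=0.00: A=48.60 M=28.63 S=20.59 Q=22.11 G=22.01
t=0.82: A=47.57 M=27.85 S=22.02 Q=25.20 G=22.39
t=1.64: A=46.55 M=27.09 S=23.42 Q=28.30 G=22.78
t=2.46: A=45.54 M=26.35 S=24.79 Q=31.40 G=23.16
t=3.28: A=44.53 M=25.63 S=26.13 Q=34.50 G=23.54
t=4.09: A=43.54 M=24.93 S=27.43 Q=37.56 G=23.92
t=4.91: A=42.54 M=24.25 S=28.72 Q=40.66 G=24.29
t=5.73: A=41.56 M=23.58 S=29.98 Q=43.76 G=24.67
t=6.55: A=40.57 M=22.93 S=31.22 Q=46.85 G=25.05
t=7.37: A=39.60 M=22.30 S=32.43 Q=49.94 G=25.42
Read off M at T=7.37: 22.30

M at T = 22.30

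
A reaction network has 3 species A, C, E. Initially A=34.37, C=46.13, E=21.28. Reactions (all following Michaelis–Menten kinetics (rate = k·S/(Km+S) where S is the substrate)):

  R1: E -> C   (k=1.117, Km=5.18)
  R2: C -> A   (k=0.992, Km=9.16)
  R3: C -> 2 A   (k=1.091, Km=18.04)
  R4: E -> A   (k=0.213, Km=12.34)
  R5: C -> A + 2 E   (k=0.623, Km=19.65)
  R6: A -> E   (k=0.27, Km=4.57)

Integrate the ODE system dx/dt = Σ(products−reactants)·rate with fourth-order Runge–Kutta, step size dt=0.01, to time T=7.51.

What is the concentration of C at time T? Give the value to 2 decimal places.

C at T = 37.87

RK4 with dt=0.01: 751 steps to T=7.51. Trajectory (selected grid times):
t=0.00: A=34.37 C=46.13 E=21.28
t=0.83: A=36.63 C=45.18 E=21.34
t=1.67: A=38.90 C=44.23 E=21.40
t=2.50: A=41.13 C=43.29 E=21.46
t=3.34: A=43.38 C=42.36 E=21.51
t=4.17: A=45.58 C=41.45 E=21.56
t=5.01: A=47.79 C=40.53 E=21.60
t=5.84: A=49.97 C=39.64 E=21.64
t=6.68: A=52.15 C=38.74 E=21.68
t=7.51: A=54.30 C=37.87 E=21.71
Read off C at T=7.51: 37.87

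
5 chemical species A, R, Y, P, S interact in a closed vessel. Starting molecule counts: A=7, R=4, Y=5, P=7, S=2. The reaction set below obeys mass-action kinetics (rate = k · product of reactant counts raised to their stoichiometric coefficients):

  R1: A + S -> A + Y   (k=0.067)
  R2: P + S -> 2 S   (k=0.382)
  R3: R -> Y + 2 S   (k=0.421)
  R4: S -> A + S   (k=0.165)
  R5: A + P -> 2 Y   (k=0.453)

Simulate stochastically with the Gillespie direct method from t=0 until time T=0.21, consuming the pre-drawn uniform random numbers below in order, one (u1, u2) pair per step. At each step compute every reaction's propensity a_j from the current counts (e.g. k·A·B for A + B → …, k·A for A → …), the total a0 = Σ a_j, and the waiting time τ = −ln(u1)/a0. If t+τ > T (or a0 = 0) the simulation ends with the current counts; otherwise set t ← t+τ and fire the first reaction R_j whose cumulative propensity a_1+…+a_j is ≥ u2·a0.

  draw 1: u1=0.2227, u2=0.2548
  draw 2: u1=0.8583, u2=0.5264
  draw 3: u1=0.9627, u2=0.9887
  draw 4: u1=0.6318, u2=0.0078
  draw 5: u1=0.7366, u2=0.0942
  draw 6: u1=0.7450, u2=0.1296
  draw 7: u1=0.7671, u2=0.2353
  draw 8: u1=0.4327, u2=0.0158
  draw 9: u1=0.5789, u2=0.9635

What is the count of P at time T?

t=0.000: A=7 R=4 Y=5 P=7 S=2
Draw 1: a1=0.938, a2=5.348, a3=1.684, a4=0.330, a5=22.197, a0=30.497; τ=−ln(0.2227)/30.497=0.049 → t=0.049; u2·a0=0.2548·30.497=7.771; a1+a2=6.286 < 7.771 ≤ a1+…+a3=7.970 → R3 fires; A=7 R=3 Y=6 P=7 S=4
Draw 2: a1=1.876, a2=10.696, a3=1.263, a4=0.660, a5=22.197, a0=36.692; τ=−ln(0.8583)/36.692=0.004 → t=0.053; u2·a0=0.5264·36.692=19.315; a1+…+a4=14.495 < 19.315 ≤ a1+…+a5=36.692 → R5 fires; A=6 R=3 Y=8 P=6 S=4
Draw 3: a1=1.608, a2=9.168, a3=1.263, a4=0.660, a5=16.308, a0=29.007; τ=−ln(0.9627)/29.007=0.001 → t=0.055; u2·a0=0.9887·29.007=28.679; a1+…+a4=12.699 < 28.679 ≤ a1+…+a5=29.007 → R5 fires; A=5 R=3 Y=10 P=5 S=4
Draw 4: a1=1.340, a2=7.640, a3=1.263, a4=0.660, a5=11.325, a0=22.228; τ=−ln(0.6318)/22.228=0.021 → t=0.075; u2·a0=0.0078·22.228=0.173 ≤ a1=1.340 → R1 fires; A=5 R=3 Y=11 P=5 S=3
Draw 5: a1=1.005, a2=5.730, a3=1.263, a4=0.495, a5=11.325, a0=19.818; τ=−ln(0.7366)/19.818=0.015 → t=0.091; u2·a0=0.0942·19.818=1.867; a1=1.005 < 1.867 ≤ a1+a2=6.735 → R2 fires; A=5 R=3 Y=11 P=4 S=4
Draw 6: a1=1.340, a2=6.112, a3=1.263, a4=0.660, a5=9.060, a0=18.435; τ=−ln(0.7450)/18.435=0.016 → t=0.107; u2·a0=0.1296·18.435=2.389; a1=1.340 < 2.389 ≤ a1+a2=7.452 → R2 fires; A=5 R=3 Y=11 P=3 S=5
Draw 7: a1=1.675, a2=5.730, a3=1.263, a4=0.825, a5=6.795, a0=16.288; τ=−ln(0.7671)/16.288=0.016 → t=0.123; u2·a0=0.2353·16.288=3.833; a1=1.675 < 3.833 ≤ a1+a2=7.405 → R2 fires; A=5 R=3 Y=11 P=2 S=6
Draw 8: a1=2.010, a2=4.584, a3=1.263, a4=0.990, a5=4.530, a0=13.377; τ=−ln(0.4327)/13.377=0.063 → t=0.186; u2·a0=0.0158·13.377=0.211 ≤ a1=2.010 → R1 fires; A=5 R=3 Y=12 P=2 S=5
Draw 9: a1=1.675, a2=3.820, a3=1.263, a4=0.825, a5=4.530, a0=12.113; τ=−ln(0.5789)/12.113=0.045 → t=0.231 > T=0.21: stop.
Read off P at T=0.21: 2

P at T = 2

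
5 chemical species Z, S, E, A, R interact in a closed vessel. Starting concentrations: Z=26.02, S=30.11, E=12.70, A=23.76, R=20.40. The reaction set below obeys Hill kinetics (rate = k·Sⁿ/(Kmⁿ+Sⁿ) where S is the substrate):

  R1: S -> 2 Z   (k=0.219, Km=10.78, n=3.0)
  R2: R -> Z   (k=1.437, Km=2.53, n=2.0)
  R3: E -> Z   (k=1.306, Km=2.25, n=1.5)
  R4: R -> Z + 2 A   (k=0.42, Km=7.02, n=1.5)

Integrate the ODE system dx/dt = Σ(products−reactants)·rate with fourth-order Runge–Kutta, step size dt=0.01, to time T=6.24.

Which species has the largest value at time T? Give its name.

Dominant species at T: Z

RK4 with dt=0.01: 624 steps to T=6.24. Trajectory (selected grid times):
t=0.00: Z=26.02 S=30.11 E=12.70 A=23.76 R=20.40
t=0.69: Z=28.36 S=29.97 E=11.86 A=24.24 R=19.19
t=1.39: Z=30.72 S=29.82 E=11.02 A=24.72 R=17.96
t=2.08: Z=33.03 S=29.67 E=10.20 A=25.18 R=16.76
t=2.77: Z=35.32 S=29.53 E=9.39 A=25.63 R=15.56
t=3.47: Z=37.63 S=29.38 E=8.58 A=26.07 R=14.36
t=4.16: Z=39.87 S=29.24 E=7.79 A=26.50 R=13.19
t=4.85: Z=42.09 S=29.10 E=7.02 A=26.91 R=12.03
t=5.55: Z=44.30 S=28.95 E=6.26 A=27.30 R=10.88
t=6.24: Z=46.44 S=28.81 E=5.53 A=27.67 R=9.76
At T=6.24: Z=46.44 S=28.81 E=5.53 A=27.67 R=9.76; the largest is Z.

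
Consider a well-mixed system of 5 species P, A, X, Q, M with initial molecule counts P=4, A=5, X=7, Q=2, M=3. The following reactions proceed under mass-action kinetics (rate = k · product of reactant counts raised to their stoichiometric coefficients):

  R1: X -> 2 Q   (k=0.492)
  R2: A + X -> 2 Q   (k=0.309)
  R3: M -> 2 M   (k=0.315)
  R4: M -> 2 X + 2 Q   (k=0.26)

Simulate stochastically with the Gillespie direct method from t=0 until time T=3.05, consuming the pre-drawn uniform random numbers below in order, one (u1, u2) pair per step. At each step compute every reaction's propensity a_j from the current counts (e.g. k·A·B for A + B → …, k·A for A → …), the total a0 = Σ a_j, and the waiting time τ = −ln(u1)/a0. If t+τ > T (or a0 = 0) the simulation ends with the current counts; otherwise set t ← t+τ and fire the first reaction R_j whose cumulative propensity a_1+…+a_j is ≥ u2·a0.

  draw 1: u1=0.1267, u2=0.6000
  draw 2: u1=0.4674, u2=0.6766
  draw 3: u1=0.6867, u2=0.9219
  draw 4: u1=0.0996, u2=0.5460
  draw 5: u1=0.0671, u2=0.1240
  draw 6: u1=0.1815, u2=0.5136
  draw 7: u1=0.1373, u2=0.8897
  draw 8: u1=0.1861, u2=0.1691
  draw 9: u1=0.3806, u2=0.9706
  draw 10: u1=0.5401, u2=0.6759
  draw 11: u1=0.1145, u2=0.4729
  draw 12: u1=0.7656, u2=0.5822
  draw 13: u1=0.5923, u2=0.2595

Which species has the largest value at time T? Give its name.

Dominant species at T: Q

t=0.000: P=4 A=5 X=7 Q=2 M=3
Draw 1: a1=3.444, a2=10.815, a3=0.945, a4=0.780, a0=15.984; τ=−ln(0.1267)/15.984=0.129 → t=0.129; u2·a0=0.6000·15.984=9.590; a1=3.444 < 9.590 ≤ a1+a2=14.259 → R2 fires; P=4 A=4 X=6 Q=4 M=3
Draw 2: a1=2.952, a2=7.416, a3=0.945, a4=0.780, a0=12.093; τ=−ln(0.4674)/12.093=0.063 → t=0.192; u2·a0=0.6766·12.093=8.182; a1=2.952 < 8.182 ≤ a1+a2=10.368 → R2 fires; P=4 A=3 X=5 Q=6 M=3
Draw 3: a1=2.460, a2=4.635, a3=0.945, a4=0.780, a0=8.820; τ=−ln(0.6867)/8.820=0.043 → t=0.235; u2·a0=0.9219·8.820=8.131; a1+…+a3=8.040 < 8.131 ≤ a1+…+a4=8.820 → R4 fires; P=4 A=3 X=7 Q=8 M=2
Draw 4: a1=3.444, a2=6.489, a3=0.630, a4=0.520, a0=11.083; τ=−ln(0.0996)/11.083=0.208 → t=0.443; u2·a0=0.5460·11.083=6.051; a1=3.444 < 6.051 ≤ a1+a2=9.933 → R2 fires; P=4 A=2 X=6 Q=10 M=2
Draw 5: a1=2.952, a2=3.708, a3=0.630, a4=0.520, a0=7.810; τ=−ln(0.0671)/7.810=0.346 → t=0.789; u2·a0=0.1240·7.810=0.968 ≤ a1=2.952 → R1 fires; P=4 A=2 X=5 Q=12 M=2
Draw 6: a1=2.460, a2=3.090, a3=0.630, a4=0.520, a0=6.700; τ=−ln(0.1815)/6.700=0.255 → t=1.043; u2·a0=0.5136·6.700=3.441; a1=2.460 < 3.441 ≤ a1+a2=5.550 → R2 fires; P=4 A=1 X=4 Q=14 M=2
Draw 7: a1=1.968, a2=1.236, a3=0.630, a4=0.520, a0=4.354; τ=−ln(0.1373)/4.354=0.456 → t=1.500; u2·a0=0.8897·4.354=3.874; a1+…+a3=3.834 < 3.874 ≤ a1+…+a4=4.354 → R4 fires; P=4 A=1 X=6 Q=16 M=1
Draw 8: a1=2.952, a2=1.854, a3=0.315, a4=0.260, a0=5.381; τ=−ln(0.1861)/5.381=0.312 → t=1.812; u2·a0=0.1691·5.381=0.910 ≤ a1=2.952 → R1 fires; P=4 A=1 X=5 Q=18 M=1
Draw 9: a1=2.460, a2=1.545, a3=0.315, a4=0.260, a0=4.580; τ=−ln(0.3806)/4.580=0.211 → t=2.023; u2·a0=0.9706·4.580=4.445; a1+…+a3=4.320 < 4.445 ≤ a1+…+a4=4.580 → R4 fires; P=4 A=1 X=7 Q=20 M=0
Draw 10: a1=3.444, a2=2.163, a3=0.000, a4=0.000, a0=5.607; τ=−ln(0.5401)/5.607=0.110 → t=2.133; u2·a0=0.6759·5.607=3.790; a1=3.444 < 3.790 ≤ a1+a2=5.607 → R2 fires; P=4 A=0 X=6 Q=22 M=0
Draw 11: a1=2.952, a2=0.000, a3=0.000, a4=0.000, a0=2.952; τ=−ln(0.1145)/2.952=0.734 → t=2.867; u2·a0=0.4729·2.952=1.396 ≤ a1=2.952 → R1 fires; P=4 A=0 X=5 Q=24 M=0
Draw 12: a1=2.460, a2=0.000, a3=0.000, a4=0.000, a0=2.460; τ=−ln(0.7656)/2.460=0.109 → t=2.976; u2·a0=0.5822·2.460=1.432 ≤ a1=2.460 → R1 fires; P=4 A=0 X=4 Q=26 M=0
Draw 13: a1=1.968, a2=0.000, a3=0.000, a4=0.000, a0=1.968; τ=−ln(0.5923)/1.968=0.266 → t=3.242 > T=3.05: stop.
At T=3.05: P=4 A=0 X=4 Q=26 M=0; the largest is Q.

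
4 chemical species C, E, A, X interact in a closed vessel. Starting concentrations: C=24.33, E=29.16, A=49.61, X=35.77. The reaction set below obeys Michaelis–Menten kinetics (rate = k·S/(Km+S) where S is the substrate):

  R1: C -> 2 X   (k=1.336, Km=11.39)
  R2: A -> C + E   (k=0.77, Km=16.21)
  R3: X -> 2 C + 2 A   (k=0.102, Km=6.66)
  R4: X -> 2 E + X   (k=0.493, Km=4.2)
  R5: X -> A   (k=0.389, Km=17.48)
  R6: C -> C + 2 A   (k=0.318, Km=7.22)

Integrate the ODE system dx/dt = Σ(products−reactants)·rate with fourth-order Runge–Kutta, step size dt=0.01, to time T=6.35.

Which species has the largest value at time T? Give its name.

RK4 with dt=0.01: 635 steps to T=6.35. Trajectory (selected grid times):
t=0.00: C=24.33 E=29.16 A=49.61 X=35.77
t=0.71: C=24.22 E=30.20 A=49.85 X=36.81
t=1.41: C=24.11 E=31.23 A=50.10 X=37.84
t=2.12: C=24.00 E=32.27 A=50.34 X=38.87
t=2.82: C=23.90 E=33.30 A=50.59 X=39.89
t=3.53: C=23.80 E=34.35 A=50.84 X=40.92
t=4.23: C=23.70 E=35.39 A=51.09 X=41.93
t=4.94: C=23.60 E=36.44 A=51.34 X=42.96
t=5.64: C=23.50 E=37.48 A=51.59 X=43.96
t=6.35: C=23.40 E=38.53 A=51.84 X=44.98
At T=6.35: C=23.40 E=38.53 A=51.84 X=44.98; the largest is A.

Dominant species at T: A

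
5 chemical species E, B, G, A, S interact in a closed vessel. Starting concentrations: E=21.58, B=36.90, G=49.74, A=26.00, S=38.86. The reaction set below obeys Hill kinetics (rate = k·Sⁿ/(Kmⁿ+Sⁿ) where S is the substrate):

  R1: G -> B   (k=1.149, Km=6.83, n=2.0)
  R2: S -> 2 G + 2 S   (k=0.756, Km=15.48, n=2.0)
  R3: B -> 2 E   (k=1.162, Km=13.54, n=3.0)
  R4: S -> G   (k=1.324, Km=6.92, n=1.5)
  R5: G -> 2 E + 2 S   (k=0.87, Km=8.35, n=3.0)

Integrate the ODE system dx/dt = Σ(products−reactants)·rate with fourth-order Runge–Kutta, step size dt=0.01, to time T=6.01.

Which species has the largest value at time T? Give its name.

RK4 with dt=0.01: 601 steps to T=6.01. Trajectory (selected grid times):
t=0.00: E=21.58 B=36.90 G=49.74 A=26.00 S=38.86
t=0.67: E=24.22 B=36.91 G=50.11 A=26.00 S=39.63
t=1.34: E=26.87 B=36.93 G=50.48 A=26.00 S=40.41
t=2.00: E=29.47 B=36.94 G=50.85 A=26.00 S=41.17
t=2.67: E=32.12 B=36.96 G=51.24 A=26.00 S=41.94
t=3.34: E=34.76 B=36.97 G=51.62 A=26.00 S=42.72
t=4.01: E=37.41 B=36.98 G=52.02 A=26.00 S=43.50
t=4.67: E=40.01 B=37.00 G=52.41 A=26.00 S=44.26
t=5.34: E=42.66 B=37.01 G=52.81 A=26.00 S=45.04
t=6.01: E=45.31 B=37.03 G=53.22 A=26.00 S=45.82
At T=6.01: E=45.31 B=37.03 G=53.22 A=26.00 S=45.82; the largest is G.

Dominant species at T: G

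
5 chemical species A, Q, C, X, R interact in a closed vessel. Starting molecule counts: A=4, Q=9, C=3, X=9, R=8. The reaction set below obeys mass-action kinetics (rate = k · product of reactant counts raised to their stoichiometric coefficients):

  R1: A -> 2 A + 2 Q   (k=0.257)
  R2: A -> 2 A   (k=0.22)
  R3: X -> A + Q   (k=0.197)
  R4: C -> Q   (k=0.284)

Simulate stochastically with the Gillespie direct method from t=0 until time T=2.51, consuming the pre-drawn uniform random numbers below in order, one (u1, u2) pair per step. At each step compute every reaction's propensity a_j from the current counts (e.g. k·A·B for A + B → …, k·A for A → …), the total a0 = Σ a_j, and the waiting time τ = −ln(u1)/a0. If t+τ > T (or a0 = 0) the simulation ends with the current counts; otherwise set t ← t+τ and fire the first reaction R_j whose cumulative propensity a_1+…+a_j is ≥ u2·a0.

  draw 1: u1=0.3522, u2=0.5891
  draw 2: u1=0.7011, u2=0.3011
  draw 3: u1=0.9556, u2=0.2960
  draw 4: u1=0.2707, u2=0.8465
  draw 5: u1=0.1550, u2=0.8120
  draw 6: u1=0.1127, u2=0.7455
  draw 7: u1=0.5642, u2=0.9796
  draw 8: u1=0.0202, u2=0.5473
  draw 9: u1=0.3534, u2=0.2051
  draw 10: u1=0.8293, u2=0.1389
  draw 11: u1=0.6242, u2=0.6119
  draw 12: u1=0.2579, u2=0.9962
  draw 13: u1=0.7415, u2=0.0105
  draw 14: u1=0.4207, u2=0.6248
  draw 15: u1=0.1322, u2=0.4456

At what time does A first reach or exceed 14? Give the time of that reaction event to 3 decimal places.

t=0.000: A=4 Q=9 C=3 X=9 R=8
Draw 1: a1=1.028, a2=0.880, a3=1.773, a4=0.852, a0=4.533; τ=−ln(0.3522)/4.533=0.230 → t=0.230; u2·a0=0.5891·4.533=2.670; a1+a2=1.908 < 2.670 ≤ a1+…+a3=3.681 → R3 fires; A=5 Q=10 C=3 X=8 R=8
Draw 2: a1=1.285, a2=1.100, a3=1.576, a4=0.852, a0=4.813; τ=−ln(0.7011)/4.813=0.074 → t=0.304; u2·a0=0.3011·4.813=1.449; a1=1.285 < 1.449 ≤ a1+a2=2.385 → R2 fires; A=6 Q=10 C=3 X=8 R=8
Draw 3: a1=1.542, a2=1.320, a3=1.576, a4=0.852, a0=5.290; τ=−ln(0.9556)/5.290=0.009 → t=0.313; u2·a0=0.2960·5.290=1.566; a1=1.542 < 1.566 ≤ a1+a2=2.862 → R2 fires; A=7 Q=10 C=3 X=8 R=8
Draw 4: a1=1.799, a2=1.540, a3=1.576, a4=0.852, a0=5.767; τ=−ln(0.2707)/5.767=0.227 → t=0.539; u2·a0=0.8465·5.767=4.882; a1+a2=3.339 < 4.882 ≤ a1+…+a3=4.915 → R3 fires; A=8 Q=11 C=3 X=7 R=8
Draw 5: a1=2.056, a2=1.760, a3=1.379, a4=0.852, a0=6.047; τ=−ln(0.1550)/6.047=0.308 → t=0.847; u2·a0=0.8120·6.047=4.910; a1+a2=3.816 < 4.910 ≤ a1+…+a3=5.195 → R3 fires; A=9 Q=12 C=3 X=6 R=8
Draw 6: a1=2.313, a2=1.980, a3=1.182, a4=0.852, a0=6.327; τ=−ln(0.1127)/6.327=0.345 → t=1.193; u2·a0=0.7455·6.327=4.717; a1+a2=4.293 < 4.717 ≤ a1+…+a3=5.475 → R3 fires; A=10 Q=13 C=3 X=5 R=8
Draw 7: a1=2.570, a2=2.200, a3=0.985, a4=0.852, a0=6.607; τ=−ln(0.5642)/6.607=0.087 → t=1.279; u2·a0=0.9796·6.607=6.472; a1+…+a3=5.755 < 6.472 ≤ a1+…+a4=6.607 → R4 fires; A=10 Q=14 C=2 X=5 R=8
Draw 8: a1=2.570, a2=2.200, a3=0.985, a4=0.568, a0=6.323; τ=−ln(0.0202)/6.323=0.617 → t=1.896; u2·a0=0.5473·6.323=3.461; a1=2.570 < 3.461 ≤ a1+a2=4.770 → R2 fires; A=11 Q=14 C=2 X=5 R=8
Draw 9: a1=2.827, a2=2.420, a3=0.985, a4=0.568, a0=6.800; τ=−ln(0.3534)/6.800=0.153 → t=2.049; u2·a0=0.2051·6.800=1.395 ≤ a1=2.827 → R1 fires; A=12 Q=16 C=2 X=5 R=8
Draw 10: a1=3.084, a2=2.640, a3=0.985, a4=0.568, a0=7.277; τ=−ln(0.8293)/7.277=0.026 → t=2.075; u2·a0=0.1389·7.277=1.011 ≤ a1=3.084 → R1 fires; A=13 Q=18 C=2 X=5 R=8
Draw 11: a1=3.341, a2=2.860, a3=0.985, a4=0.568, a0=7.754; τ=−ln(0.6242)/7.754=0.061 → t=2.136; u2·a0=0.6119·7.754=4.745; a1=3.341 < 4.745 ≤ a1+a2=6.201 → R2 fires; A=14 Q=18 C=2 X=5 R=8
Draw 12: a1=3.598, a2=3.080, a3=0.985, a4=0.568, a0=8.231; τ=−ln(0.2579)/8.231=0.165 → t=2.300; u2·a0=0.9962·8.231=8.200; a1+…+a3=7.663 < 8.200 ≤ a1+…+a4=8.231 → R4 fires; A=14 Q=19 C=1 X=5 R=8
Draw 13: a1=3.598, a2=3.080, a3=0.985, a4=0.284, a0=7.947; τ=−ln(0.7415)/7.947=0.038 → t=2.338; u2·a0=0.0105·7.947=0.083 ≤ a1=3.598 → R1 fires; A=15 Q=21 C=1 X=5 R=8
Draw 14: a1=3.855, a2=3.300, a3=0.985, a4=0.284, a0=8.424; τ=−ln(0.4207)/8.424=0.103 → t=2.441; u2·a0=0.6248·8.424=5.263; a1=3.855 < 5.263 ≤ a1+a2=7.155 → R2 fires; A=16 Q=21 C=1 X=5 R=8
Draw 15: a1=4.112, a2=3.520, a3=0.985, a4=0.284, a0=8.901; τ=−ln(0.1322)/8.901=0.227 → t=2.668 > T=2.51: stop.
A first becomes ≥ 14 when it reaches 14 at the event at t=2.136.

Threshold first reached at t = 2.136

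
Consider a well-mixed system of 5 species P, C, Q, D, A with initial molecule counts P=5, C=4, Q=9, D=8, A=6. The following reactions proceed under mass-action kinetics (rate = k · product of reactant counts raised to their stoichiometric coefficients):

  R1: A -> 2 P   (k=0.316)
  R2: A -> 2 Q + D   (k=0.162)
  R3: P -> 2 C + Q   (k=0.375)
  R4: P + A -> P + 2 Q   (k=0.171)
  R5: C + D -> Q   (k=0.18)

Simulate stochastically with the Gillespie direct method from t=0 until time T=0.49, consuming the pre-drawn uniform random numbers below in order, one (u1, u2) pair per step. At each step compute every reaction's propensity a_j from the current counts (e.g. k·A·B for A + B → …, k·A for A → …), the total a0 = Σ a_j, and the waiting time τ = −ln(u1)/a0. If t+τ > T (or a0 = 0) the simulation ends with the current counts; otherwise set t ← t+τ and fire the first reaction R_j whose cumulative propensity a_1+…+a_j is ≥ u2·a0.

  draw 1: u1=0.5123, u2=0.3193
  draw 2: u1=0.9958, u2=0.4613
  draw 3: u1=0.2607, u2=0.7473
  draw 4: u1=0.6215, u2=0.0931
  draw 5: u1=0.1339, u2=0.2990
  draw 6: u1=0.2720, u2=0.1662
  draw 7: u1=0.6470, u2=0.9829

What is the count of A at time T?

A at T = 3

t=0.000: P=5 C=4 Q=9 D=8 A=6
Draw 1: a1=1.896, a2=0.972, a3=1.875, a4=5.130, a5=5.760, a0=15.633; τ=−ln(0.5123)/15.633=0.043 → t=0.043; u2·a0=0.3193·15.633=4.992; a1+…+a3=4.743 < 4.992 ≤ a1+…+a4=9.873 → R4 fires; P=5 C=4 Q=11 D=8 A=5
Draw 2: a1=1.580, a2=0.810, a3=1.875, a4=4.275, a5=5.760, a0=14.300; τ=−ln(0.9958)/14.300=0.000 → t=0.043; u2·a0=0.4613·14.300=6.597; a1+…+a3=4.265 < 6.597 ≤ a1+…+a4=8.540 → R4 fires; P=5 C=4 Q=13 D=8 A=4
Draw 3: a1=1.264, a2=0.648, a3=1.875, a4=3.420, a5=5.760, a0=12.967; τ=−ln(0.2607)/12.967=0.104 → t=0.147; u2·a0=0.7473·12.967=9.690; a1+…+a4=7.207 < 9.690 ≤ a1+…+a5=12.967 → R5 fires; P=5 C=3 Q=14 D=7 A=4
Draw 4: a1=1.264, a2=0.648, a3=1.875, a4=3.420, a5=3.780, a0=10.987; τ=−ln(0.6215)/10.987=0.043 → t=0.190; u2·a0=0.0931·10.987=1.023 ≤ a1=1.264 → R1 fires; P=7 C=3 Q=14 D=7 A=3
Draw 5: a1=0.948, a2=0.486, a3=2.625, a4=3.591, a5=3.780, a0=11.430; τ=−ln(0.1339)/11.430=0.176 → t=0.366; u2·a0=0.2990·11.430=3.418; a1+a2=1.434 < 3.418 ≤ a1+…+a3=4.059 → R3 fires; P=6 C=5 Q=15 D=7 A=3
Draw 6: a1=0.948, a2=0.486, a3=2.250, a4=3.078, a5=6.300, a0=13.062; τ=−ln(0.2720)/13.062=0.100 → t=0.466; u2·a0=0.1662·13.062=2.171; a1+a2=1.434 < 2.171 ≤ a1+…+a3=3.684 → R3 fires; P=5 C=7 Q=16 D=7 A=3
Draw 7: a1=0.948, a2=0.486, a3=1.875, a4=2.565, a5=8.820, a0=14.694; τ=−ln(0.6470)/14.694=0.030 → t=0.495 > T=0.49: stop.
Read off A at T=0.49: 3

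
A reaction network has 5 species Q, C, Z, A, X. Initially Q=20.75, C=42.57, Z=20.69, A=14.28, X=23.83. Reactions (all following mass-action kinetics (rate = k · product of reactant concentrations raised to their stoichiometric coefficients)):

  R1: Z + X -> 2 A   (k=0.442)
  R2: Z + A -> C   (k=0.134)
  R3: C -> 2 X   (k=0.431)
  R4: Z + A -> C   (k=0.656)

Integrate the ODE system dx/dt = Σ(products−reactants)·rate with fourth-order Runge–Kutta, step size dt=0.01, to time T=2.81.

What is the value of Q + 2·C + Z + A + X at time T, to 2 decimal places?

Value at T = 164.69

Check how each reaction changes W = Q + 2·C + Z + A + X (weight of products minus weight of reactants):
R1: Z + X -> 2 A: (1·2) − (1·1 + 1·1) = 2 − 2 = 0
R2: Z + A -> C: (2·1) − (1·1 + 1·1) = 2 − 2 = 0
R3: C -> 2 X: (1·2) − (2·1) = 2 − 2 = 0
R4: Z + A -> C: (2·1) − (1·1 + 1·1) = 2 − 2 = 0
Every reaction leaves W unchanged, so W is conserved and no simulation is needed: W(T) = W(0) = 20.75 + 2·42.57 + 20.69 + 14.28 + 23.83 = 164.69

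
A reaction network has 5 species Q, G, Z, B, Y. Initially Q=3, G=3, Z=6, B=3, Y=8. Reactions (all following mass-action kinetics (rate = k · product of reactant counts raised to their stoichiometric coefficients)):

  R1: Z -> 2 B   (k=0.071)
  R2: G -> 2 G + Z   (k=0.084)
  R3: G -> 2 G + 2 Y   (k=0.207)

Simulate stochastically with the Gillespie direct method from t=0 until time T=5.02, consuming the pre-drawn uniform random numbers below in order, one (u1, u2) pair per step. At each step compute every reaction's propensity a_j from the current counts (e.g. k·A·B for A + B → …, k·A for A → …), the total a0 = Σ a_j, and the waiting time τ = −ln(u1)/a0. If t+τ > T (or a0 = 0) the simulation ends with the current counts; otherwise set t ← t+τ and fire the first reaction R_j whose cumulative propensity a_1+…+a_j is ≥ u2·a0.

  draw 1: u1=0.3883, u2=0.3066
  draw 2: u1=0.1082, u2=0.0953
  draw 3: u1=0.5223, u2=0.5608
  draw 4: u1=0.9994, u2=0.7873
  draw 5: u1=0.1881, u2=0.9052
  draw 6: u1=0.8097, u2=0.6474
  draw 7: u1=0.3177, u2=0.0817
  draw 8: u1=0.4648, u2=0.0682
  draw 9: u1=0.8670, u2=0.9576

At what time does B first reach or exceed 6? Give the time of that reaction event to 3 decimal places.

Threshold first reached at t = 2.539

t=0.000: Q=3 G=3 Z=6 B=3 Y=8
Draw 1: a1=0.426, a2=0.252, a3=0.621, a0=1.299; τ=−ln(0.3883)/1.299=0.728 → t=0.728; u2·a0=0.3066·1.299=0.398 ≤ a1=0.426 → R1 fires; Q=3 G=3 Z=5 B=5 Y=8
Draw 2: a1=0.355, a2=0.252, a3=0.621, a0=1.228; τ=−ln(0.1082)/1.228=1.811 → t=2.539; u2·a0=0.0953·1.228=0.117 ≤ a1=0.355 → R1 fires; Q=3 G=3 Z=4 B=7 Y=8
Draw 3: a1=0.284, a2=0.252, a3=0.621, a0=1.157; τ=−ln(0.5223)/1.157=0.561 → t=3.101; u2·a0=0.5608·1.157=0.649; a1+a2=0.536 < 0.649 ≤ a1+…+a3=1.157 → R3 fires; Q=3 G=4 Z=4 B=7 Y=10
Draw 4: a1=0.284, a2=0.336, a3=0.828, a0=1.448; τ=−ln(0.9994)/1.448=0.000 → t=3.101; u2·a0=0.7873·1.448=1.140; a1+a2=0.620 < 1.140 ≤ a1+…+a3=1.448 → R3 fires; Q=3 G=5 Z=4 B=7 Y=12
Draw 5: a1=0.284, a2=0.420, a3=1.035, a0=1.739; τ=−ln(0.1881)/1.739=0.961 → t=4.062; u2·a0=0.9052·1.739=1.574; a1+a2=0.704 < 1.574 ≤ a1+…+a3=1.739 → R3 fires; Q=3 G=6 Z=4 B=7 Y=14
Draw 6: a1=0.284, a2=0.504, a3=1.242, a0=2.030; τ=−ln(0.8097)/2.030=0.104 → t=4.166; u2·a0=0.6474·2.030=1.314; a1+a2=0.788 < 1.314 ≤ a1+…+a3=2.030 → R3 fires; Q=3 G=7 Z=4 B=7 Y=16
Draw 7: a1=0.284, a2=0.588, a3=1.449, a0=2.321; τ=−ln(0.3177)/2.321=0.494 → t=4.660; u2·a0=0.0817·2.321=0.190 ≤ a1=0.284 → R1 fires; Q=3 G=7 Z=3 B=9 Y=16
Draw 8: a1=0.213, a2=0.588, a3=1.449, a0=2.250; τ=−ln(0.4648)/2.250=0.341 → t=5.000; u2·a0=0.0682·2.250=0.153 ≤ a1=0.213 → R1 fires; Q=3 G=7 Z=2 B=11 Y=16
Draw 9: a1=0.142, a2=0.588, a3=1.449, a0=2.179; τ=−ln(0.8670)/2.179=0.065 → t=5.066 > T=5.02: stop.
B first becomes ≥ 6 when it reaches 7 at the event at t=2.539.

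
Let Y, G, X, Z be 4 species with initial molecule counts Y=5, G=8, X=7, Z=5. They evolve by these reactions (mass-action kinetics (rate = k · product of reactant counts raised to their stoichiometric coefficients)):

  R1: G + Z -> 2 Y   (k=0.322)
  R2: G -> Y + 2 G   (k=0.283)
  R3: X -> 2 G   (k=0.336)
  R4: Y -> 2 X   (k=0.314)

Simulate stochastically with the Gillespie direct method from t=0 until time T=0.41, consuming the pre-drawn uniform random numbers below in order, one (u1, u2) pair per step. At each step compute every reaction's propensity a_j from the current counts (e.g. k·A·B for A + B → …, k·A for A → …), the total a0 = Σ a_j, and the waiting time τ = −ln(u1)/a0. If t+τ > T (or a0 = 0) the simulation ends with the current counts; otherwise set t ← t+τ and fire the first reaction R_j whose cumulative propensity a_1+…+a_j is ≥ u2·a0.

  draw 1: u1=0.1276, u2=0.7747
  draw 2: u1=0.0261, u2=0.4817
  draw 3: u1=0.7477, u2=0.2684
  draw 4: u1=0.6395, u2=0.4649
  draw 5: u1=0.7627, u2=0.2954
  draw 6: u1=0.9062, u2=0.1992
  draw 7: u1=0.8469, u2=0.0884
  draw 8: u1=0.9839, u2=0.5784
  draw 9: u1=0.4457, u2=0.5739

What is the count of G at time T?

G at T = 5

t=0.000: Y=5 G=8 X=7 Z=5
Draw 1: a1=12.880, a2=2.264, a3=2.352, a4=1.570, a0=19.066; τ=−ln(0.1276)/19.066=0.108 → t=0.108; u2·a0=0.7747·19.066=14.770; a1=12.880 < 14.770 ≤ a1+a2=15.144 → R2 fires; Y=6 G=9 X=7 Z=5
Draw 2: a1=14.490, a2=2.547, a3=2.352, a4=1.884, a0=21.273; τ=−ln(0.0261)/21.273=0.171 → t=0.279; u2·a0=0.4817·21.273=10.247 ≤ a1=14.490 → R1 fires; Y=8 G=8 X=7 Z=4
Draw 3: a1=10.304, a2=2.264, a3=2.352, a4=2.512, a0=17.432; τ=−ln(0.7477)/17.432=0.017 → t=0.296; u2·a0=0.2684·17.432=4.679 ≤ a1=10.304 → R1 fires; Y=10 G=7 X=7 Z=3
Draw 4: a1=6.762, a2=1.981, a3=2.352, a4=3.140, a0=14.235; τ=−ln(0.6395)/14.235=0.031 → t=0.327; u2·a0=0.4649·14.235=6.618 ≤ a1=6.762 → R1 fires; Y=12 G=6 X=7 Z=2
Draw 5: a1=3.864, a2=1.698, a3=2.352, a4=3.768, a0=11.682; τ=−ln(0.7627)/11.682=0.023 → t=0.351; u2·a0=0.2954·11.682=3.451 ≤ a1=3.864 → R1 fires; Y=14 G=5 X=7 Z=1
Draw 6: a1=1.610, a2=1.415, a3=2.352, a4=4.396, a0=9.773; τ=−ln(0.9062)/9.773=0.010 → t=0.361; u2·a0=0.1992·9.773=1.947; a1=1.610 < 1.947 ≤ a1+a2=3.025 → R2 fires; Y=15 G=6 X=7 Z=1
Draw 7: a1=1.932, a2=1.698, a3=2.352, a4=4.710, a0=10.692; τ=−ln(0.8469)/10.692=0.016 → t=0.376; u2·a0=0.0884·10.692=0.945 ≤ a1=1.932 → R1 fires; Y=17 G=5 X=7 Z=0
Draw 8: a1=0.000, a2=1.415, a3=2.352, a4=5.338, a0=9.105; τ=−ln(0.9839)/9.105=0.002 → t=0.378; u2·a0=0.5784·9.105=5.266; a1+…+a3=3.767 < 5.266 ≤ a1+…+a4=9.105 → R4 fires; Y=16 G=5 X=9 Z=0
Draw 9: a1=0.000, a2=1.415, a3=3.024, a4=5.024, a0=9.463; τ=−ln(0.4457)/9.463=0.085 → t=0.463 > T=0.41: stop.
Read off G at T=0.41: 5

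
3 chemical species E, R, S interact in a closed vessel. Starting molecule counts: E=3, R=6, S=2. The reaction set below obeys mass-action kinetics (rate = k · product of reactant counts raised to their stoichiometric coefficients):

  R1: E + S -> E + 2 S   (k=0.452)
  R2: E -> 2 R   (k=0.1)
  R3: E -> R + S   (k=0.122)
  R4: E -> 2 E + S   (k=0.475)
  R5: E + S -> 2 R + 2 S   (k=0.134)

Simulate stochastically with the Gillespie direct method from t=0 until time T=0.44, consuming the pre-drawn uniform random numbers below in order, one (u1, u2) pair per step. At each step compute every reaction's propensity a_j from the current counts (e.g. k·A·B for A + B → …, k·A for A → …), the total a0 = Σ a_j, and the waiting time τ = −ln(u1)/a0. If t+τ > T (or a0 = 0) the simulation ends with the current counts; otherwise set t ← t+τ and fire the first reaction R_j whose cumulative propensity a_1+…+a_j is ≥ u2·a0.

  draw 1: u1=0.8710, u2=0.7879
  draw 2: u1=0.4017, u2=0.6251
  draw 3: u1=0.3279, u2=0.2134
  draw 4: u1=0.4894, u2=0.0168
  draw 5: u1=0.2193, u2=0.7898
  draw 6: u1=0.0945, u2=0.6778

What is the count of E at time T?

E at T = 4

t=0.000: E=3 R=6 S=2
Draw 1: a1=2.712, a2=0.300, a3=0.366, a4=1.425, a5=0.804, a0=5.607; τ=−ln(0.8710)/5.607=0.025 → t=0.025; u2·a0=0.7879·5.607=4.418; a1+…+a3=3.378 < 4.418 ≤ a1+…+a4=4.803 → R4 fires; E=4 R=6 S=3
Draw 2: a1=5.424, a2=0.400, a3=0.488, a4=1.900, a5=1.608, a0=9.820; τ=−ln(0.4017)/9.820=0.093 → t=0.118; u2·a0=0.6251·9.820=6.138; a1+a2=5.824 < 6.138 ≤ a1+…+a3=6.312 → R3 fires; E=3 R=7 S=4
Draw 3: a1=5.424, a2=0.300, a3=0.366, a4=1.425, a5=1.608, a0=9.123; τ=−ln(0.3279)/9.123=0.122 → t=0.240; u2·a0=0.2134·9.123=1.947 ≤ a1=5.424 → R1 fires; E=3 R=7 S=5
Draw 4: a1=6.780, a2=0.300, a3=0.366, a4=1.425, a5=2.010, a0=10.881; τ=−ln(0.4894)/10.881=0.066 → t=0.305; u2·a0=0.0168·10.881=0.183 ≤ a1=6.780 → R1 fires; E=3 R=7 S=6
Draw 5: a1=8.136, a2=0.300, a3=0.366, a4=1.425, a5=2.412, a0=12.639; τ=−ln(0.2193)/12.639=0.120 → t=0.425; u2·a0=0.7898·12.639=9.982; a1+…+a3=8.802 < 9.982 ≤ a1+…+a4=10.227 → R4 fires; E=4 R=7 S=7
Draw 6: a1=12.656, a2=0.400, a3=0.488, a4=1.900, a5=3.752, a0=19.196; τ=−ln(0.0945)/19.196=0.123 → t=0.548 > T=0.44: stop.
Read off E at T=0.44: 4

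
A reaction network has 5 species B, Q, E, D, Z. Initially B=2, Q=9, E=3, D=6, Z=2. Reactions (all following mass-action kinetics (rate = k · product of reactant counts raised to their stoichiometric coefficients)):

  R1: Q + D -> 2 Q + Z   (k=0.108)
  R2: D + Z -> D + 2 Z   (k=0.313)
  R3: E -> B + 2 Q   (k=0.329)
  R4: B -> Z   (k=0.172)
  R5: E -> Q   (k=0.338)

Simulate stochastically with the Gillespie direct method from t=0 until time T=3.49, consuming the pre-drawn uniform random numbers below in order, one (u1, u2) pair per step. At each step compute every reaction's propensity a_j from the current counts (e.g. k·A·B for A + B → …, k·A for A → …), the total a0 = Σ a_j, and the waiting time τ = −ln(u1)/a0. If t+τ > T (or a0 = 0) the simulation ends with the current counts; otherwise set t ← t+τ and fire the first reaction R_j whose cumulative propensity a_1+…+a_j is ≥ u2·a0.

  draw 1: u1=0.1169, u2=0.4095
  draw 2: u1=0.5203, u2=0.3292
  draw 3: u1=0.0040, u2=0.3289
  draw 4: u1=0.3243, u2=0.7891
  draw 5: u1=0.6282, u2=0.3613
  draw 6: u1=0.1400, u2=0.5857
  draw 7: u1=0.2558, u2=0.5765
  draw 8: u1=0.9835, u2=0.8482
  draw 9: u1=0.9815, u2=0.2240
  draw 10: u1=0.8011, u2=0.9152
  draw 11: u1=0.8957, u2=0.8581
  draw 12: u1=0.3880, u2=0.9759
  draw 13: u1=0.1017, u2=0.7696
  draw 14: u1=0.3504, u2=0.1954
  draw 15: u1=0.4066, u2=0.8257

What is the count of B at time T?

B at T = 3

t=0.000: B=2 Q=9 E=3 D=6 Z=2
Draw 1: a1=5.832, a2=3.756, a3=0.987, a4=0.344, a5=1.014, a0=11.933; τ=−ln(0.1169)/11.933=0.180 → t=0.180; u2·a0=0.4095·11.933=4.887 ≤ a1=5.832 → R1 fires; B=2 Q=10 E=3 D=5 Z=3
Draw 2: a1=5.400, a2=4.695, a3=0.987, a4=0.344, a5=1.014, a0=12.440; τ=−ln(0.5203)/12.440=0.053 → t=0.232; u2·a0=0.3292·12.440=4.095 ≤ a1=5.400 → R1 fires; B=2 Q=11 E=3 D=4 Z=4
Draw 3: a1=4.752, a2=5.008, a3=0.987, a4=0.344, a5=1.014, a0=12.105; τ=−ln(0.0040)/12.105=0.456 → t=0.689; u2·a0=0.3289·12.105=3.981 ≤ a1=4.752 → R1 fires; B=2 Q=12 E=3 D=3 Z=5
Draw 4: a1=3.888, a2=4.695, a3=0.987, a4=0.344, a5=1.014, a0=10.928; τ=−ln(0.3243)/10.928=0.103 → t=0.792; u2·a0=0.7891·10.928=8.623; a1+a2=8.583 < 8.623 ≤ a1+…+a3=9.570 → R3 fires; B=3 Q=14 E=2 D=3 Z=5
Draw 5: a1=4.536, a2=4.695, a3=0.658, a4=0.516, a5=0.676, a0=11.081; τ=−ln(0.6282)/11.081=0.042 → t=0.834; u2·a0=0.3613·11.081=4.004 ≤ a1=4.536 → R1 fires; B=3 Q=15 E=2 D=2 Z=6
Draw 6: a1=3.240, a2=3.756, a3=0.658, a4=0.516, a5=0.676, a0=8.846; τ=−ln(0.1400)/8.846=0.222 → t=1.056; u2·a0=0.5857·8.846=5.181; a1=3.240 < 5.181 ≤ a1+a2=6.996 → R2 fires; B=3 Q=15 E=2 D=2 Z=7
Draw 7: a1=3.240, a2=4.382, a3=0.658, a4=0.516, a5=0.676, a0=9.472; τ=−ln(0.2558)/9.472=0.144 → t=1.200; u2·a0=0.5765·9.472=5.461; a1=3.240 < 5.461 ≤ a1+a2=7.622 → R2 fires; B=3 Q=15 E=2 D=2 Z=8
Draw 8: a1=3.240, a2=5.008, a3=0.658, a4=0.516, a5=0.676, a0=10.098; τ=−ln(0.9835)/10.098=0.002 → t=1.201; u2·a0=0.8482·10.098=8.565; a1+a2=8.248 < 8.565 ≤ a1+…+a3=8.906 → R3 fires; B=4 Q=17 E=1 D=2 Z=8
Draw 9: a1=3.672, a2=5.008, a3=0.329, a4=0.688, a5=0.338, a0=10.035; τ=−ln(0.9815)/10.035=0.002 → t=1.203; u2·a0=0.2240·10.035=2.248 ≤ a1=3.672 → R1 fires; B=4 Q=18 E=1 D=1 Z=9
Draw 10: a1=1.944, a2=2.817, a3=0.329, a4=0.688, a5=0.338, a0=6.116; τ=−ln(0.8011)/6.116=0.036 → t=1.239; u2·a0=0.9152·6.116=5.597; a1+…+a3=5.090 < 5.597 ≤ a1+…+a4=5.778 → R4 fires; B=3 Q=18 E=1 D=1 Z=10
Draw 11: a1=1.944, a2=3.130, a3=0.329, a4=0.516, a5=0.338, a0=6.257; τ=−ln(0.8957)/6.257=0.018 → t=1.257; u2·a0=0.8581·6.257=5.369; a1+a2=5.074 < 5.369 ≤ a1+…+a3=5.403 → R3 fires; B=4 Q=20 E=0 D=1 Z=10
Draw 12: a1=2.160, a2=3.130, a3=0.000, a4=0.688, a5=0.000, a0=5.978; τ=−ln(0.3880)/5.978=0.158 → t=1.415; u2·a0=0.9759·5.978=5.834; a1+…+a3=5.290 < 5.834 ≤ a1+…+a4=5.978 → R4 fires; B=3 Q=20 E=0 D=1 Z=11
Draw 13: a1=2.160, a2=3.443, a3=0.000, a4=0.516, a5=0.000, a0=6.119; τ=−ln(0.1017)/6.119=0.374 → t=1.789; u2·a0=0.7696·6.119=4.709; a1=2.160 < 4.709 ≤ a1+a2=5.603 → R2 fires; B=3 Q=20 E=0 D=1 Z=12
Draw 14: a1=2.160, a2=3.756, a3=0.000, a4=0.516, a5=0.000, a0=6.432; τ=−ln(0.3504)/6.432=0.163 → t=1.952; u2·a0=0.1954·6.432=1.257 ≤ a1=2.160 → R1 fires; B=3 Q=21 E=0 D=0 Z=13
Draw 15: a1=0.000, a2=0.000, a3=0.000, a4=0.516, a5=0.000, a0=0.516; τ=−ln(0.4066)/0.516=1.744 → t=3.696 > T=3.49: stop.
Read off B at T=3.49: 3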